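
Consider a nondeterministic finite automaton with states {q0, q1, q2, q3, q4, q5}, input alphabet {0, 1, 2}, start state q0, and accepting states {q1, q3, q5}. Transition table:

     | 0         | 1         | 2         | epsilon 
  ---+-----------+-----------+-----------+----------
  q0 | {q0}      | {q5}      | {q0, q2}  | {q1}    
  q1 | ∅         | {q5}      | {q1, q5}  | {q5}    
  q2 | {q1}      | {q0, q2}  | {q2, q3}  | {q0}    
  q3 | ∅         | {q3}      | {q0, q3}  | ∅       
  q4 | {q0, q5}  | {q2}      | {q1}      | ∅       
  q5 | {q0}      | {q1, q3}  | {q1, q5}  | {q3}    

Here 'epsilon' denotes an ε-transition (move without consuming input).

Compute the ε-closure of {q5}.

{q3, q5}

Begin with {q5}.
ε-move q5 → q3; add q3.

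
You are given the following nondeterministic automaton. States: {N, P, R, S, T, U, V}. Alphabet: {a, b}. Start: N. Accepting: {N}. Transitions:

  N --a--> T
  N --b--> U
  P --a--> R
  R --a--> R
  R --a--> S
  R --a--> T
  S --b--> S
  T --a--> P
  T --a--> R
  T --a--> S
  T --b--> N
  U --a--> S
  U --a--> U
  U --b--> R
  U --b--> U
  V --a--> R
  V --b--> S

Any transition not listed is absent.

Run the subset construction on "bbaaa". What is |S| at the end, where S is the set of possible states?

5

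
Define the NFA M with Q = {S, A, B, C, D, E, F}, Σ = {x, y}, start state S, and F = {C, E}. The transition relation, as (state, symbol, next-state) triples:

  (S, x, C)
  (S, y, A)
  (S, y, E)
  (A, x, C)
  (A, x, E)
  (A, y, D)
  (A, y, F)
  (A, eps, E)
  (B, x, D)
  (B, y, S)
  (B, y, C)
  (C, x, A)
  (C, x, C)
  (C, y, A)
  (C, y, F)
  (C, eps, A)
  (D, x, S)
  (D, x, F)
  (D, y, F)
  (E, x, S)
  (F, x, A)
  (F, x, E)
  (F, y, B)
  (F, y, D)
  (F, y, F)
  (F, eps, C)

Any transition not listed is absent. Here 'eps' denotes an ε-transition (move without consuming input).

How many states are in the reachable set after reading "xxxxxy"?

Start in {S}.
Read 'x': S→{C}; union {C}; ε-closure = {A, C, E}.
Read 'x': A→{C, E}, C→{A, C}, E→{S}; now {S, A, C, E}.
Read 'x': S→{C}, A→{C, E}, C→{A, C}, E→{S}; now {S, A, C, E}.
Read 'x': S→{C}, A→{C, E}, C→{A, C}, E→{S}; now {S, A, C, E}.
Read 'x': S→{C}, A→{C, E}, C→{A, C}, E→{S}; now {S, A, C, E}.
Read 'y': S→{A, E}, A→{D, F}, C→{A, F}, E→∅; union {A, D, E, F}; ε-closure = {A, C, D, E, F}.
That set has 5 states.

5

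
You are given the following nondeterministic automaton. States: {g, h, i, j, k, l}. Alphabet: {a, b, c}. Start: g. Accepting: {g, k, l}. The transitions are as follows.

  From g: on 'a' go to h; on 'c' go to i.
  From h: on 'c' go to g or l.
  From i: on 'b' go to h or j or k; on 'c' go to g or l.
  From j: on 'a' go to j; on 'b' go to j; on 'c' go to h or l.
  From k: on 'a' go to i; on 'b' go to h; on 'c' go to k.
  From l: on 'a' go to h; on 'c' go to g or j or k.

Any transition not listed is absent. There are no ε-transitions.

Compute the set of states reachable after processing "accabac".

Start in {g}.
Read 'a': {g} → {h}.
Read 'c': {h} → {g, l}.
Read 'c': {g, l} → {g, i, j, k}.
Read 'a': {g, i, j, k} → {h, i, j}.
Read 'b': {h, i, j} → {h, j, k}.
Read 'a': {h, j, k} → {i, j}.
Read 'c': {i, j} → {g, h, l}.

{g, h, l}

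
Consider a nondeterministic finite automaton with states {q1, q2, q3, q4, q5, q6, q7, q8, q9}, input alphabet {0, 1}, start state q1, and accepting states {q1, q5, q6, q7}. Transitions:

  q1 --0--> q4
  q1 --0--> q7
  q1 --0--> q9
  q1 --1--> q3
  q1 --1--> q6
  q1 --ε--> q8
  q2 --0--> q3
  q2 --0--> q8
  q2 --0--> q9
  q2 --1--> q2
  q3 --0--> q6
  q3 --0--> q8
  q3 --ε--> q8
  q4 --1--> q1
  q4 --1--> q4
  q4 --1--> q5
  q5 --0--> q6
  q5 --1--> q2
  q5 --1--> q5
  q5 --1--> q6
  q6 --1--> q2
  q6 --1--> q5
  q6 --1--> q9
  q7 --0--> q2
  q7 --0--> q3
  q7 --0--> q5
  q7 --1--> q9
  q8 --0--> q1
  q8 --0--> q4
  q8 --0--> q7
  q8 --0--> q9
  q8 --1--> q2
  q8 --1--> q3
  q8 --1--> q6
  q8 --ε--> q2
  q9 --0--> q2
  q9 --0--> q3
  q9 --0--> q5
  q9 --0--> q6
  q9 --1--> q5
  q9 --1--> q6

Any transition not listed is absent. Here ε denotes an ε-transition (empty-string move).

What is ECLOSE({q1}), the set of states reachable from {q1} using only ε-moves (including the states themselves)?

{q1, q2, q8}

Begin with {q1}.
ε-move q1 → q8; add q8.
ε-move q8 → q2; add q2.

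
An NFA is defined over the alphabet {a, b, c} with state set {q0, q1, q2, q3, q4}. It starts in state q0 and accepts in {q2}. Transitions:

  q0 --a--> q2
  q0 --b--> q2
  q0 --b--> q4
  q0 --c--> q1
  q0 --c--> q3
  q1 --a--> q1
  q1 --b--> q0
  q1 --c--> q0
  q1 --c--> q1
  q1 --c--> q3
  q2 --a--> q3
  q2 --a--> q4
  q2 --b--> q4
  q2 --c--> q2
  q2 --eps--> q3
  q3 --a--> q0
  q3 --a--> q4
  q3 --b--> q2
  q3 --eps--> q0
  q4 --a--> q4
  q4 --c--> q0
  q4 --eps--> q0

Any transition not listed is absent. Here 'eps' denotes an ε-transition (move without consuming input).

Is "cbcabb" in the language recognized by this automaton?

Start in {q0}.
Read 'c': q0→{q1, q3}; union {q1, q3}; ε-closure = {q0, q1, q3}.
Read 'b': q0→{q2, q4}, q1→{q0}, q3→{q2}; union {q0, q2, q4}; ε-closure = {q0, q2, q3, q4}.
Read 'c': q0→{q1, q3}, q2→{q2}, q3→∅, q4→{q0}; now {q0, q1, q2, q3}.
Read 'a': q0→{q2}, q1→{q1}, q2→{q3, q4}, q3→{q0, q4}; now {q0, q1, q2, q3, q4}.
Read 'b': q0→{q2, q4}, q1→{q0}, q2→{q4}, q3→{q2}, q4→∅; union {q0, q2, q4}; ε-closure = {q0, q2, q3, q4}.
Read 'b': q0→{q2, q4}, q2→{q4}, q3→{q2}, q4→∅; union {q2, q4}; ε-closure = {q0, q2, q3, q4}.
The final set {q0, q2, q3, q4} contains the accepting state q2.

Yes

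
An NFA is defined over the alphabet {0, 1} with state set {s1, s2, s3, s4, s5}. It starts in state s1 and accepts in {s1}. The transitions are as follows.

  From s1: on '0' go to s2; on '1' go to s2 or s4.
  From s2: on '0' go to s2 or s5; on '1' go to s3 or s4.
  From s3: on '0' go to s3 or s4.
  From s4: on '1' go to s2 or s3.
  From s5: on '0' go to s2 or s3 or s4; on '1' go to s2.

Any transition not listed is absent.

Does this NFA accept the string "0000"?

No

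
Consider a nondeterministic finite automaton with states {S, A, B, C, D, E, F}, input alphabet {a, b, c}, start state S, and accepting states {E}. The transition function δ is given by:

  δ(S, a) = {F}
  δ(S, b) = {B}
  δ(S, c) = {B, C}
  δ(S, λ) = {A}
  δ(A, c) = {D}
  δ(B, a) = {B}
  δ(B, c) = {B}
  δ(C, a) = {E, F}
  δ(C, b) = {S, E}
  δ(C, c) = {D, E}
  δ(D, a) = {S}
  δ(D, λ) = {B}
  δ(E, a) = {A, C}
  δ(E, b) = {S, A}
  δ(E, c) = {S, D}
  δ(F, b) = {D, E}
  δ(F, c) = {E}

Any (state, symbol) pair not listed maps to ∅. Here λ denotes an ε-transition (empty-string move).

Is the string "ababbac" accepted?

Yes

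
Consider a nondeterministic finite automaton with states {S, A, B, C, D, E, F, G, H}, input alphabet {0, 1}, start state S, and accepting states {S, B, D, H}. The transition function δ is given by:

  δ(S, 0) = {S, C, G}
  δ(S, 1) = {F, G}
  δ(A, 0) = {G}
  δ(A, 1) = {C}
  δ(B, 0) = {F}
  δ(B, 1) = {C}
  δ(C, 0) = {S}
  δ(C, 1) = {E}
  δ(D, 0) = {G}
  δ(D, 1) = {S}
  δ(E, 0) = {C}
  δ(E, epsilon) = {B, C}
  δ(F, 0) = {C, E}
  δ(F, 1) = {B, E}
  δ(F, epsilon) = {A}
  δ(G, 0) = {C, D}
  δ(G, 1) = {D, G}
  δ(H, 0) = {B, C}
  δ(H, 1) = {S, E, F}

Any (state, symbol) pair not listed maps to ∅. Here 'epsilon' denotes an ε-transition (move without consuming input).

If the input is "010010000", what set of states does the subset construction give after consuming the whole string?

{S, A, B, C, D, E, F, G}

Start in {S}.
Read '0': {S} → {S, C, G}.
Read '1': {S, C, G} → {A, B, C, D, E, F, G}.
Read '0': {A, B, C, D, E, F, G} → {S, A, B, C, D, E, F, G}.
Read '0': {S, A, B, C, D, E, F, G} → {S, A, B, C, D, E, F, G}.
Read '1': {S, A, B, C, D, E, F, G} → {S, A, B, C, D, E, F, G}.
Read '0': {S, A, B, C, D, E, F, G} → {S, A, B, C, D, E, F, G}.
Read '0': {S, A, B, C, D, E, F, G} → {S, A, B, C, D, E, F, G}.
Read '0': {S, A, B, C, D, E, F, G} → {S, A, B, C, D, E, F, G}.
Read '0': {S, A, B, C, D, E, F, G} → {S, A, B, C, D, E, F, G}.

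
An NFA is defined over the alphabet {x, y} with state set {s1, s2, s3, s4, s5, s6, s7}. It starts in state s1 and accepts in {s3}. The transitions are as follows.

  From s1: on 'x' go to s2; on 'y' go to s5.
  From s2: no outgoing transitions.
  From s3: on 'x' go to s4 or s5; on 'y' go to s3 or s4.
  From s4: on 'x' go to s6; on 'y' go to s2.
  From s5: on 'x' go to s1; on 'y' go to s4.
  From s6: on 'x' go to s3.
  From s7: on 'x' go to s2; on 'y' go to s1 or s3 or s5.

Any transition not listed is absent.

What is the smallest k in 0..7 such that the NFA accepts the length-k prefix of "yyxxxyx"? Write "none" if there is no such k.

Start in {s1}.
Read 'y': s1→{s5}; now {s5}.
Read 'y': s5→{s4}; now {s4}.
Read 'x': s4→{s6}; now {s6}.
Read 'x': s6→{s3}; now {s3}.
None of the earlier sets intersect F, but {s3} does.

4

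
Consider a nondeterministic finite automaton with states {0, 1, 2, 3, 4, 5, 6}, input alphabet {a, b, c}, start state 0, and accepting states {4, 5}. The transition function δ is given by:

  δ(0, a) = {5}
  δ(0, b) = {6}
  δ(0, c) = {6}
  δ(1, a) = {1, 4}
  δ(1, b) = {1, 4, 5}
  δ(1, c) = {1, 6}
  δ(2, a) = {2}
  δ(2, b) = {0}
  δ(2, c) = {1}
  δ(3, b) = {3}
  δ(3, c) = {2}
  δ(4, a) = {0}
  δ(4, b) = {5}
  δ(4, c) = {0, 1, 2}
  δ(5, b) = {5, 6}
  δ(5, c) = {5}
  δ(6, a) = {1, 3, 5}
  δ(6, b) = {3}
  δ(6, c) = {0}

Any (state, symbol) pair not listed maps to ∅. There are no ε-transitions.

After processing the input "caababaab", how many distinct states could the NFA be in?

4

Start in {0}.
Read 'c': 0→{6}; now {6}.
Read 'a': 6→{1, 3, 5}; now {1, 3, 5}.
Read 'a': 1→{1, 4}, 3→∅, 5→∅; now {1, 4}.
Read 'b': 1→{1, 4, 5}, 4→{5}; now {1, 4, 5}.
Read 'a': 1→{1, 4}, 4→{0}, 5→∅; now {0, 1, 4}.
Read 'b': 0→{6}, 1→{1, 4, 5}, 4→{5}; now {1, 4, 5, 6}.
Read 'a': 1→{1, 4}, 4→{0}, 5→∅, 6→{1, 3, 5}; now {0, 1, 3, 4, 5}.
Read 'a': 0→{5}, 1→{1, 4}, 3→∅, 4→{0}, 5→∅; now {0, 1, 4, 5}.
Read 'b': 0→{6}, 1→{1, 4, 5}, 4→{5}, 5→{5, 6}; now {1, 4, 5, 6}.
That set has 4 states.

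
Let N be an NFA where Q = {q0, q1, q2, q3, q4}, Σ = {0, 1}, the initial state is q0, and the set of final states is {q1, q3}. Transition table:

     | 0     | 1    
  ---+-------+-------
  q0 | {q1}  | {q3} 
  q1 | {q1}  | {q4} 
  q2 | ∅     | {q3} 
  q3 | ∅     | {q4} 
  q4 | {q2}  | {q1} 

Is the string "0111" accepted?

No

Start in {q0}.
Read '0': q0→{q1}; now {q1}.
Read '1': q1→{q4}; now {q4}.
Read '1': q4→{q1}; now {q1}.
Read '1': q1→{q4}; now {q4}.
The final set {q4} contains no accepting state.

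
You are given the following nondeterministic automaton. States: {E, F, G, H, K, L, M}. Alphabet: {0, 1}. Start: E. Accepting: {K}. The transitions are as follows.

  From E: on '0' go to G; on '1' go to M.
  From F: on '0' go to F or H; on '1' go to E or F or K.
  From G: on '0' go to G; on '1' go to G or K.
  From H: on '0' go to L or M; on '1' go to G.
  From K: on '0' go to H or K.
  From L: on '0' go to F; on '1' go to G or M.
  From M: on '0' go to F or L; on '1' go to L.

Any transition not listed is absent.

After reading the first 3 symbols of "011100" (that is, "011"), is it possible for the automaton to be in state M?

Start in {E}.
Read '0': E→{G}; now {G}.
Read '1': G→{G, K}; now {G, K}.
Read '1': G→{G, K}, K→∅; now {G, K}.
State M is not in {G, K}.

No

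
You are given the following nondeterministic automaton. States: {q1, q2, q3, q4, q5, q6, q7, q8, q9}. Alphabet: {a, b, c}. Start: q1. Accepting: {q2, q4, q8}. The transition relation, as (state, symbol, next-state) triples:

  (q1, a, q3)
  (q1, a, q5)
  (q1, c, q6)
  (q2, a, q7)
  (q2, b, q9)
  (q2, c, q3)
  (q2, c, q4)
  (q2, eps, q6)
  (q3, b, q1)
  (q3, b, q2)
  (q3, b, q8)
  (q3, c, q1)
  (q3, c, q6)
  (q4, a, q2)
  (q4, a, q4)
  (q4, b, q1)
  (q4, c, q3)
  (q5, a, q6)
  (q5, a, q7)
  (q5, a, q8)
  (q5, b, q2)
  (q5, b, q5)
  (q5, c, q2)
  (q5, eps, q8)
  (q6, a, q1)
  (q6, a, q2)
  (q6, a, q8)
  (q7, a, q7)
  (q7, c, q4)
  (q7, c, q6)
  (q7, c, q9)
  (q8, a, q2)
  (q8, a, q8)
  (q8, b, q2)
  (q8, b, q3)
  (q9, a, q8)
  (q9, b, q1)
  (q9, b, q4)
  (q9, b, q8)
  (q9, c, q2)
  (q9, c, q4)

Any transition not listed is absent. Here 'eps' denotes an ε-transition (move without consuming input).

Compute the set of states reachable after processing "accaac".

Start in {q1}.
Read 'a': q1→{q3, q5}; union {q3, q5}; ε-closure = {q3, q5, q8}.
Read 'c': q3→{q1, q6}, q5→{q2}, q8→∅; now {q1, q2, q6}.
Read 'c': q1→{q6}, q2→{q3, q4}, q6→∅; now {q3, q4, q6}.
Read 'a': q3→∅, q4→{q2, q4}, q6→{q1, q2, q8}; union {q1, q2, q4, q8}; ε-closure = {q1, q2, q4, q6, q8}.
Read 'a': q1→{q3, q5}, q2→{q7}, q4→{q2, q4}, q6→{q1, q2, q8}, q8→{q2, q8}; union {q1, q2, q3, q4, q5, q7, q8}; ε-closure = {q1, q2, q3, q4, q5, q6, q7, q8}.
Read 'c': q1→{q6}, q2→{q3, q4}, q3→{q1, q6}, q4→{q3}, q5→{q2}, q6→∅, q7→{q4, q6, q9}, q8→∅; now {q1, q2, q3, q4, q6, q9}.

{q1, q2, q3, q4, q6, q9}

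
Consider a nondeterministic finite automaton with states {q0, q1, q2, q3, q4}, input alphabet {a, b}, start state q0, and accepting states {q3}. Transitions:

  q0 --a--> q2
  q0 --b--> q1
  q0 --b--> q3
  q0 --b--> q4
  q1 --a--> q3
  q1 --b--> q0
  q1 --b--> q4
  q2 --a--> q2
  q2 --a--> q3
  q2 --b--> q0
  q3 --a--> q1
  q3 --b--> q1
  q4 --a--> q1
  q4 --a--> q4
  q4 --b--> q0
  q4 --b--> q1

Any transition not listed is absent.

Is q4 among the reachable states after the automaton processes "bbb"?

Yes

Start in {q0}.
Read 'b': q0→{q1, q3, q4}; now {q1, q3, q4}.
Read 'b': q1→{q0, q4}, q3→{q1}, q4→{q0, q1}; now {q0, q1, q4}.
Read 'b': q0→{q1, q3, q4}, q1→{q0, q4}, q4→{q0, q1}; now {q0, q1, q3, q4}.
State q4 is in {q0, q1, q3, q4}.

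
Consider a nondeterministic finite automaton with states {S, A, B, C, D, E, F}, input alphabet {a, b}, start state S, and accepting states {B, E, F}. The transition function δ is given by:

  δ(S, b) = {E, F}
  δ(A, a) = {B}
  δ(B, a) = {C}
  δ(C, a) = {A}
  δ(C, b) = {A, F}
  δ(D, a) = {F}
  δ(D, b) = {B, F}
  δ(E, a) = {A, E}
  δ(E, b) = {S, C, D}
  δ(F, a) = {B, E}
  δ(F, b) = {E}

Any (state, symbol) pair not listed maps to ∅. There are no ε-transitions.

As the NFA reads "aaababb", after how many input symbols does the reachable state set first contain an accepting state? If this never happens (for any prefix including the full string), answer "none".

Start in {S}.
Read 'a': S→∅; now ∅.
The set is empty and remains empty for the remaining 6 symbols.
No reachable set along the way intersects F.

none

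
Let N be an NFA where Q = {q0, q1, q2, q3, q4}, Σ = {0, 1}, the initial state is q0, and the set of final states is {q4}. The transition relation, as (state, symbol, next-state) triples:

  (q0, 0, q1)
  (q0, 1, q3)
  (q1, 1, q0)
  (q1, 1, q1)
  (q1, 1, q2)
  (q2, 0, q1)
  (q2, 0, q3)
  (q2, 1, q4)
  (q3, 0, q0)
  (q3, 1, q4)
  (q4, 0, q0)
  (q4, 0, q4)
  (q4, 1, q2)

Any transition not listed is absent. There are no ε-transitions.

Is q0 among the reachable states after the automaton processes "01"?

Start in {q0}.
Read '0': {q0} → {q1}.
Read '1': {q1} → {q0, q1, q2}.
State q0 is in {q0, q1, q2}.

Yes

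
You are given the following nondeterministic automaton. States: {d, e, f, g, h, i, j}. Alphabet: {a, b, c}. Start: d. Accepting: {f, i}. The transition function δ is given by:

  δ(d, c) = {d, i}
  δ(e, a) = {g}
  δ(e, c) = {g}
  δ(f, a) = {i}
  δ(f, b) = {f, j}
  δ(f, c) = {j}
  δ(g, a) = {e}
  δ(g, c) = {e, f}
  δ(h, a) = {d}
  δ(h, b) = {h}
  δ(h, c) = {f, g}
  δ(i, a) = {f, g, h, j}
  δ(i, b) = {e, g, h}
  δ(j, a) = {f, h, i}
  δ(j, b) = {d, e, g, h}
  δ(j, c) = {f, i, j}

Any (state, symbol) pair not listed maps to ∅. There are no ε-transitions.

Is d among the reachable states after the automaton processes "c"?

Start in {d}.
Read 'c': {d} → {d, i}.
State d is in {d, i}.

Yes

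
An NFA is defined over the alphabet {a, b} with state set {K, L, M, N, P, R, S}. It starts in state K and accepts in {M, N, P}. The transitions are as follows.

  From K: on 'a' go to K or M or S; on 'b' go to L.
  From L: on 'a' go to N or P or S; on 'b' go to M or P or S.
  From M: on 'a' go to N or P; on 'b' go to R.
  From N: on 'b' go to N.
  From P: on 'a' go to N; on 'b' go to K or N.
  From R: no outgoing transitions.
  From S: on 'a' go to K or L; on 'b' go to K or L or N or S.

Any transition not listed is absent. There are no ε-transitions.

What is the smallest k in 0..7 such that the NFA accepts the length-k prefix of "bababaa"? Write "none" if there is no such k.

Start in {K}.
Read 'b': K→{L}; now {L}.
Read 'a': L→{N, P, S}; now {N, P, S}.
None of the earlier sets intersect F, but {N, P, S} does.

2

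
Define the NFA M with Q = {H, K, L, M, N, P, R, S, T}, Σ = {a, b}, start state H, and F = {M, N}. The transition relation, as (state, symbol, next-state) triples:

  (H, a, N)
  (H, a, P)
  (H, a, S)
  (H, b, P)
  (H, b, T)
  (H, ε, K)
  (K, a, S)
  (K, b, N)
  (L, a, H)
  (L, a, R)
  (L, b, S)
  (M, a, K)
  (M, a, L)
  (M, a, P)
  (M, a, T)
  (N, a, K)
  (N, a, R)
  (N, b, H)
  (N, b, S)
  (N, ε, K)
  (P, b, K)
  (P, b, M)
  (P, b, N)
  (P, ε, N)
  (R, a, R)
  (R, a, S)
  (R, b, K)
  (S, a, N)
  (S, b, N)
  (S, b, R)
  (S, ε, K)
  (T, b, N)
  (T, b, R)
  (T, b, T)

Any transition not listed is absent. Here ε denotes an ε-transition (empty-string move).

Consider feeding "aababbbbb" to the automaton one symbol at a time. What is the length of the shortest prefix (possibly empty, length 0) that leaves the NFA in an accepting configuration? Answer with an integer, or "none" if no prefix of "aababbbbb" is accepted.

Start: ε-closure({H}) = {H, K}.
Read 'a': H→{N, P, S}, K→{S}; union {N, P, S}; ε-closure = {K, N, P, S}.
None of the earlier sets intersect F, but {K, N, P, S} does.

1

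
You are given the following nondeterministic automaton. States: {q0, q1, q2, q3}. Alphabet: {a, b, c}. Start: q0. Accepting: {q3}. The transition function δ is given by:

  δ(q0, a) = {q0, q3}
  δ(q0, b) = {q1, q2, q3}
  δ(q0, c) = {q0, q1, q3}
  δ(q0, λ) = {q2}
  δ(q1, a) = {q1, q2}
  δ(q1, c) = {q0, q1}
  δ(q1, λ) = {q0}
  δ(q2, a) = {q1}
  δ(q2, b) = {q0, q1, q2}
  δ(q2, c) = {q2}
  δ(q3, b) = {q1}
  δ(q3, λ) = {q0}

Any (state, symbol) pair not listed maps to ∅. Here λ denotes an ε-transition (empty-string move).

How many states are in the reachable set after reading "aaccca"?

4

Start: ε-closure({q0}) = {q0, q2}.
Read 'a': q0→{q0, q3}, q2→{q1}; union {q0, q1, q3}; ε-closure = {q0, q1, q2, q3}.
Read 'a': q0→{q0, q3}, q1→{q1, q2}, q2→{q1}, q3→∅; now {q0, q1, q2, q3}.
Read 'c': q0→{q0, q1, q3}, q1→{q0, q1}, q2→{q2}, q3→∅; now {q0, q1, q2, q3}.
Read 'c': q0→{q0, q1, q3}, q1→{q0, q1}, q2→{q2}, q3→∅; now {q0, q1, q2, q3}.
Read 'c': q0→{q0, q1, q3}, q1→{q0, q1}, q2→{q2}, q3→∅; now {q0, q1, q2, q3}.
Read 'a': q0→{q0, q3}, q1→{q1, q2}, q2→{q1}, q3→∅; now {q0, q1, q2, q3}.
That set has 4 states.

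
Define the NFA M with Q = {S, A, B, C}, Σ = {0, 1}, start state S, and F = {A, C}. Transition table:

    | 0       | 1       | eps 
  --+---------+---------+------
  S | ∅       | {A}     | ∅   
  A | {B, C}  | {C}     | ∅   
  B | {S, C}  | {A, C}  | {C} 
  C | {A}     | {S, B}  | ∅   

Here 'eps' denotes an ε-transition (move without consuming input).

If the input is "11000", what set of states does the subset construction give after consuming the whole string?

Start in {S}.
Read '1': {S} → {A}.
Read '1': {A} → {C}.
Read '0': {C} → {A}.
Read '0': {A} → {B, C}.
Read '0': {B, C} → {S, A, C}.

{S, A, C}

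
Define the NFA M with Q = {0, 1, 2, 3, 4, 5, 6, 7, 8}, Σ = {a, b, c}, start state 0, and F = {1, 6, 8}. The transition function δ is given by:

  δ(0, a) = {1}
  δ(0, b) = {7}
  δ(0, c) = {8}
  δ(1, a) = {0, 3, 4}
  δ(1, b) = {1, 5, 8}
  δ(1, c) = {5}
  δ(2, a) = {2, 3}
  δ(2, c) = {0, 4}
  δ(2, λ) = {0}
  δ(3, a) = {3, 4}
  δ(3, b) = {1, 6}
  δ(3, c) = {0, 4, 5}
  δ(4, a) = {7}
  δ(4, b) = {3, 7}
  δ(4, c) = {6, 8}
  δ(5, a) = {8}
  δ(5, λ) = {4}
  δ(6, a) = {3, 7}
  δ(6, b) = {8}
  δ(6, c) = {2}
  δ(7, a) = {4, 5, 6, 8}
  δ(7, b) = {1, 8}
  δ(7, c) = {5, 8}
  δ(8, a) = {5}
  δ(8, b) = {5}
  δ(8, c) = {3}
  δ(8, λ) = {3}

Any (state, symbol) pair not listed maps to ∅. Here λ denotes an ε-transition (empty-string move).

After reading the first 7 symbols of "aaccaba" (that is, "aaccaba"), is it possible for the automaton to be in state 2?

No

Start in {0}.
Read 'a': {0} → {1}.
Read 'a': {1} → {0, 3, 4}.
Read 'c': {0, 3, 4} → {0, 3, 4, 5, 6, 8}.
Read 'c': {0, 3, 4, 5, 6, 8} → {0, 2, 3, 4, 5, 6, 8}.
Read 'a': {0, 2, 3, 4, 5, 6, 8} → {0, 1, 2, 3, 4, 5, 7, 8}.
Read 'b': {0, 1, 2, 3, 4, 5, 7, 8} → {1, 3, 4, 5, 6, 7, 8}.
Read 'a': {1, 3, 4, 5, 6, 7, 8} → {0, 3, 4, 5, 6, 7, 8}.
State 2 is not in {0, 3, 4, 5, 6, 7, 8}.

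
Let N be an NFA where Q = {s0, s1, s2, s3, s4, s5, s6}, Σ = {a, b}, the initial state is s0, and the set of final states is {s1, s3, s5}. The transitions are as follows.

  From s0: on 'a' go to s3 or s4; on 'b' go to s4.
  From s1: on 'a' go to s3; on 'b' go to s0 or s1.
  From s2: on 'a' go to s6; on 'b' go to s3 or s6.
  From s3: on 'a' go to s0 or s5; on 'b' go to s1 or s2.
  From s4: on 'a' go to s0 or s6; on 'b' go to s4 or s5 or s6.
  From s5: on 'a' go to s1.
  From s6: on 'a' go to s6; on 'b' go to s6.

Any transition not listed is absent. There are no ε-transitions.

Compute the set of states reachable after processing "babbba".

{s0, s1, s6}

Start in {s0}.
Read 'b': s0→{s4}; now {s4}.
Read 'a': s4→{s0, s6}; now {s0, s6}.
Read 'b': s0→{s4}, s6→{s6}; now {s4, s6}.
Read 'b': s4→{s4, s5, s6}, s6→{s6}; now {s4, s5, s6}.
Read 'b': s4→{s4, s5, s6}, s5→∅, s6→{s6}; now {s4, s5, s6}.
Read 'a': s4→{s0, s6}, s5→{s1}, s6→{s6}; now {s0, s1, s6}.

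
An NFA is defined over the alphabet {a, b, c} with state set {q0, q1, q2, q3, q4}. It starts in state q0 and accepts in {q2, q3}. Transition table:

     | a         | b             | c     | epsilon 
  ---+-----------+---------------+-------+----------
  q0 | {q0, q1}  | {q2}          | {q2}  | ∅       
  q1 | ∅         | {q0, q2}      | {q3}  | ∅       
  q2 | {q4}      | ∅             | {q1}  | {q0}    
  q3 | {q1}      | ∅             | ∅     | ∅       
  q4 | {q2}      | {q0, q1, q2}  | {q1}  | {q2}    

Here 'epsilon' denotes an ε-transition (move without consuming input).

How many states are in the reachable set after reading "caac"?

4

Start in {q0}.
Read 'c': {q0} → {q0, q2}.
Read 'a': {q0, q2} → {q0, q1, q2, q4}.
Read 'a': {q0, q1, q2, q4} → {q0, q1, q2, q4}.
Read 'c': {q0, q1, q2, q4} → {q0, q1, q2, q3}.
That set has 4 states.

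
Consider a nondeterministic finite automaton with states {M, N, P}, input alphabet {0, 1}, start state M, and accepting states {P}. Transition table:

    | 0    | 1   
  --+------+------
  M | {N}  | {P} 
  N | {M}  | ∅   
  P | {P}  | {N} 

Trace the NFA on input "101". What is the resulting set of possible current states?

Start in {M}.
Read '1': M→{P}; now {P}.
Read '0': P→{P}; now {P}.
Read '1': P→{N}; now {N}.

{N}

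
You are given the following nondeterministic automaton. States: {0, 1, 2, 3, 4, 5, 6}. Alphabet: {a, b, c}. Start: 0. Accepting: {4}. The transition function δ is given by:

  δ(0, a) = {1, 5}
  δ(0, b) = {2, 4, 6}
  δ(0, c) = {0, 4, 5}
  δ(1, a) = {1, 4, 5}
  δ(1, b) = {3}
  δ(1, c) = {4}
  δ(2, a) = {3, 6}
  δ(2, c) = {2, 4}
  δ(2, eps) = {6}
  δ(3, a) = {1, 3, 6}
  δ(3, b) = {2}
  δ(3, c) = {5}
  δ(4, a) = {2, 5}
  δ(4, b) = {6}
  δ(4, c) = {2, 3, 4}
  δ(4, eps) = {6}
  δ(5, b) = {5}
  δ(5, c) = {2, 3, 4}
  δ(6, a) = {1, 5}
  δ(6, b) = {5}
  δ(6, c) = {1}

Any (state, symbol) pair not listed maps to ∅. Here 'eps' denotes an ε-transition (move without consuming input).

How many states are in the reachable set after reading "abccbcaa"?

6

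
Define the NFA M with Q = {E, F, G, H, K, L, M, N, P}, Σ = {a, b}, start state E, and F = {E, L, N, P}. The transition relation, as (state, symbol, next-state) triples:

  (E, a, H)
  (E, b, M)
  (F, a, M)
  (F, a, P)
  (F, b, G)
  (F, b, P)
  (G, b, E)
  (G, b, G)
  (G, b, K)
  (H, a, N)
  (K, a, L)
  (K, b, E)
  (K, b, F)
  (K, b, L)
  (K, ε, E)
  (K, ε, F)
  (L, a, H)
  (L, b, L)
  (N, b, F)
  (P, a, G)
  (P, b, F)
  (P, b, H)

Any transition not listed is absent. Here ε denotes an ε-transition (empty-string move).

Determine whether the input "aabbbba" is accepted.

Yes

Start in {E}.
Read 'a': {E} → {H}.
Read 'a': {H} → {N}.
Read 'b': {N} → {F}.
Read 'b': {F} → {G, P}.
Read 'b': {G, P} → {E, F, G, H, K}.
Read 'b': {E, F, G, H, K} → {E, F, G, K, L, M, P}.
Read 'a': {E, F, G, K, L, M, P} → {G, H, L, M, P}.
The final set {G, H, L, M, P} contains the accepting states L, P.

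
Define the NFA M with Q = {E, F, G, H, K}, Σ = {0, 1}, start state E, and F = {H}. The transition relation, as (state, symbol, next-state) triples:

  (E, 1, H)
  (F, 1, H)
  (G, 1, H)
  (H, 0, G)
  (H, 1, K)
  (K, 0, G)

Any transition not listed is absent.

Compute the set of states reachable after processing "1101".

Start in {E}.
Read '1': E→{H}; now {H}.
Read '1': H→{K}; now {K}.
Read '0': K→{G}; now {G}.
Read '1': G→{H}; now {H}.

{H}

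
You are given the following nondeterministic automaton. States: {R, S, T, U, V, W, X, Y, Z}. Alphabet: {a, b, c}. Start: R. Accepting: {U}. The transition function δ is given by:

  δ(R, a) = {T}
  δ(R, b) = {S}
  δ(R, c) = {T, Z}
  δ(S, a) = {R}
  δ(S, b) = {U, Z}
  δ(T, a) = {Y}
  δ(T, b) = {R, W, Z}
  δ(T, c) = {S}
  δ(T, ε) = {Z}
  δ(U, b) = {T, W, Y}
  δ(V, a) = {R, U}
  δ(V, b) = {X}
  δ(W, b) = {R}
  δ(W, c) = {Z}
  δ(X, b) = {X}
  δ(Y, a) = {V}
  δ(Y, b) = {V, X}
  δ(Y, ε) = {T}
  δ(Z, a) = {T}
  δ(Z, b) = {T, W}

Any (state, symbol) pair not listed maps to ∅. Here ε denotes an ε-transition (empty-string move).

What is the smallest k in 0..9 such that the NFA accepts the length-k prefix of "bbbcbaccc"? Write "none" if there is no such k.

Start in {R}.
Read 'b': {R} → {S}.
Read 'b': {S} → {U, Z}.
None of the earlier sets intersect F, but {U, Z} does.

2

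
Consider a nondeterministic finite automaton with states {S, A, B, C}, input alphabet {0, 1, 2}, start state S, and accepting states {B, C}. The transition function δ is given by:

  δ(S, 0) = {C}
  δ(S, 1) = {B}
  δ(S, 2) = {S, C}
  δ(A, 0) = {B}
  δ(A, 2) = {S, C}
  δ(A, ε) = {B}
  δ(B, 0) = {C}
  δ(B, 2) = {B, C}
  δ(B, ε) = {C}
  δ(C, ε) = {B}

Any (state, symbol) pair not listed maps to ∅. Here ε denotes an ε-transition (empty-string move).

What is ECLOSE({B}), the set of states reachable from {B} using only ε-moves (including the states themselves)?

Begin with {B}.
ε-move B → C; add C.

{B, C}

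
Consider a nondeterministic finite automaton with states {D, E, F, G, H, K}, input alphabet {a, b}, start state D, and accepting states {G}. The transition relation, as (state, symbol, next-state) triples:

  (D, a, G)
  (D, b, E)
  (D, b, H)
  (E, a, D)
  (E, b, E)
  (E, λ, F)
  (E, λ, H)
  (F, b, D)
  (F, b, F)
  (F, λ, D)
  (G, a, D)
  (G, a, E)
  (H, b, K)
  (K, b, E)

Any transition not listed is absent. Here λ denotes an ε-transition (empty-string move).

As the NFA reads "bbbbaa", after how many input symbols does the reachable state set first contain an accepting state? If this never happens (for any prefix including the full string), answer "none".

5

Start in {D}.
Read 'b': D→{E, H}; union {E, H}; ε-closure = {D, E, F, H}.
Read 'b': D→{E, H}, E→{E}, F→{D, F}, H→{K}; now {D, E, F, H, K}.
Read 'b': D→{E, H}, E→{E}, F→{D, F}, H→{K}, K→{E}; now {D, E, F, H, K}.
Read 'b': D→{E, H}, E→{E}, F→{D, F}, H→{K}, K→{E}; now {D, E, F, H, K}.
Read 'a': D→{G}, E→{D}, F→∅, H→∅, K→∅; now {D, G}.
None of the earlier sets intersect F, but {D, G} does.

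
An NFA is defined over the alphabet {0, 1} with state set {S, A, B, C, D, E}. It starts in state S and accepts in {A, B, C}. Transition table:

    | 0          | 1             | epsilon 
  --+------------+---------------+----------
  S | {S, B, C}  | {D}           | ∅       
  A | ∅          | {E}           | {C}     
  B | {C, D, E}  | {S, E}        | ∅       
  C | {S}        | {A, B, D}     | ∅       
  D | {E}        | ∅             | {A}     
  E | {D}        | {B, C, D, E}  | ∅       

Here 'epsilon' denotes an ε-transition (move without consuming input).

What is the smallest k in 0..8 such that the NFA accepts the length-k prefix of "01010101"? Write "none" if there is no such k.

Start in {S}.
Read '0': {S} → {S, B, C}.
None of the earlier sets intersect F, but {S, B, C} does.

1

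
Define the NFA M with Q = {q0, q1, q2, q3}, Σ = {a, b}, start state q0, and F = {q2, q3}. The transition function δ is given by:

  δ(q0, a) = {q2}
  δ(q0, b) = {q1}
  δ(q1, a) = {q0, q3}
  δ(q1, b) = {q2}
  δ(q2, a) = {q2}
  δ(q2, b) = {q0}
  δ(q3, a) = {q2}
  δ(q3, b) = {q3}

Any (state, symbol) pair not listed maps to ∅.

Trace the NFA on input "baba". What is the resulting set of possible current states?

{q0, q2, q3}

Start in {q0}.
Read 'b': q0→{q1}; now {q1}.
Read 'a': q1→{q0, q3}; now {q0, q3}.
Read 'b': q0→{q1}, q3→{q3}; now {q1, q3}.
Read 'a': q1→{q0, q3}, q3→{q2}; now {q0, q2, q3}.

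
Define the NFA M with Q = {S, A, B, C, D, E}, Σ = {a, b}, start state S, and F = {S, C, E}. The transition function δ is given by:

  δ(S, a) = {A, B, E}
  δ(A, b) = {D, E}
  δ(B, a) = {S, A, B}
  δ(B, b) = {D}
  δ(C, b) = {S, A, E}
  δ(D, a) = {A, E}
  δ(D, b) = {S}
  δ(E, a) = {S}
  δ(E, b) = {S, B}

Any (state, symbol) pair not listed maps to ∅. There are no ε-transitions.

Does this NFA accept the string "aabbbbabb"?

Yes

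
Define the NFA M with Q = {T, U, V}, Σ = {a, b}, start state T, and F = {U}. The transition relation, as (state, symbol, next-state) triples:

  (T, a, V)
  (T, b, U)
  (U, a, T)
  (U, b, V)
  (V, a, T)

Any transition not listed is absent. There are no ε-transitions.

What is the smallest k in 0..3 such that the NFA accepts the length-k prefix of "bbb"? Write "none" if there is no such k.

1

Start in {T}.
Read 'b': T→{U}; now {U}.
None of the earlier sets intersect F, but {U} does.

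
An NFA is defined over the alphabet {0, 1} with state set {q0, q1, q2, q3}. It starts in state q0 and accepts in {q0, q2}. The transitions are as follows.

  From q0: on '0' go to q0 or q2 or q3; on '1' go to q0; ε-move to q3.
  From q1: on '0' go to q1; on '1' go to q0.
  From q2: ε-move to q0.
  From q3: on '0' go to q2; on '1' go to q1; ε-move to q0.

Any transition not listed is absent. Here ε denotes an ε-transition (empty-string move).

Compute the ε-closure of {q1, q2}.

{q0, q1, q2, q3}

Begin with {q1, q2}.
ε-move q2 → q0; add q0.
ε-move q0 → q3; add q3.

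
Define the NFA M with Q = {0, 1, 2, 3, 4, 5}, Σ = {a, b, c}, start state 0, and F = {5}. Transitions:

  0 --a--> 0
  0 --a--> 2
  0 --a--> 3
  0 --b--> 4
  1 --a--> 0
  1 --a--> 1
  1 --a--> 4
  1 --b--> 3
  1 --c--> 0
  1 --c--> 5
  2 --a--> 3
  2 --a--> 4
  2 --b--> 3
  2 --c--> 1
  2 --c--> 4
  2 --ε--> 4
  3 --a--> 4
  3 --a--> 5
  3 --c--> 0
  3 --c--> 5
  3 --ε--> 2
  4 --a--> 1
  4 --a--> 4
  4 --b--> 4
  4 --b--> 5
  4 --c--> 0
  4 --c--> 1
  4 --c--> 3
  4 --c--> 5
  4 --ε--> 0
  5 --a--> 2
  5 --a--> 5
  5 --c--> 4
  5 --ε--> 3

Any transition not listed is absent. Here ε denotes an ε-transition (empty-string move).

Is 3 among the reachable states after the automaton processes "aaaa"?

Start in {0}.
Read 'a': 0→{0, 2, 3}; union {0, 2, 3}; ε-closure = {0, 2, 3, 4}.
Read 'a': 0→{0, 2, 3}, 2→{3, 4}, 3→{4, 5}, 4→{1, 4}; now {0, 1, 2, 3, 4, 5}.
Read 'a': 0→{0, 2, 3}, 1→{0, 1, 4}, 2→{3, 4}, 3→{4, 5}, 4→{1, 4}, 5→{2, 5}; now {0, 1, 2, 3, 4, 5}.
Read 'a': 0→{0, 2, 3}, 1→{0, 1, 4}, 2→{3, 4}, 3→{4, 5}, 4→{1, 4}, 5→{2, 5}; now {0, 1, 2, 3, 4, 5}.
State 3 is in {0, 1, 2, 3, 4, 5}.

Yes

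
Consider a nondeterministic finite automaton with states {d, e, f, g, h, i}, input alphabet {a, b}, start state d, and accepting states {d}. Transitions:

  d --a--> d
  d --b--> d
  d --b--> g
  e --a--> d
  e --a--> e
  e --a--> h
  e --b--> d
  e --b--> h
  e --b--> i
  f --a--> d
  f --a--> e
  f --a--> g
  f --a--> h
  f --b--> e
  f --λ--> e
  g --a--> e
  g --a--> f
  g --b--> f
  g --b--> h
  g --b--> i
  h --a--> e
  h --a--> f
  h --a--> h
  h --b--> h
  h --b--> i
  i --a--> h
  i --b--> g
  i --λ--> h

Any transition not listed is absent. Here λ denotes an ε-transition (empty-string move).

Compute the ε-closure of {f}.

Begin with {f}.
ε-move f → e; add e.

{e, f}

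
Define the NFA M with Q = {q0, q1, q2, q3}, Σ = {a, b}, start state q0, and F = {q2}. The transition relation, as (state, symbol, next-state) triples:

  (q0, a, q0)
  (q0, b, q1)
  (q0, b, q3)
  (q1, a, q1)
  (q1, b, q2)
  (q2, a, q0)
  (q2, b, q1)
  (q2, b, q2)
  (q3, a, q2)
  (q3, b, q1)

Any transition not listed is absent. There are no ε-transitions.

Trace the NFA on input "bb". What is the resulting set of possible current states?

{q1, q2}

Start in {q0}.
Read 'b': {q0} → {q1, q3}.
Read 'b': {q1, q3} → {q1, q2}.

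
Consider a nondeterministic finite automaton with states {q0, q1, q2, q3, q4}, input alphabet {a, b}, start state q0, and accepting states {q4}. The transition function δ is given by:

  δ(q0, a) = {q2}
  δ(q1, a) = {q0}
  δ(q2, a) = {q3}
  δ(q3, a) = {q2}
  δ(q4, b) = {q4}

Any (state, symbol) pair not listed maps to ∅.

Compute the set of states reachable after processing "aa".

{q3}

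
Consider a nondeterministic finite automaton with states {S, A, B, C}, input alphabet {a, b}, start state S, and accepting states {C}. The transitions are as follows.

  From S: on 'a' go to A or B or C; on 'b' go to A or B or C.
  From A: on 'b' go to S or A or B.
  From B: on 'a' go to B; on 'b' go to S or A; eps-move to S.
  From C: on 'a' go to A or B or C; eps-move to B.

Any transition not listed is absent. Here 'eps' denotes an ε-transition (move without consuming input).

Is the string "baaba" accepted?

Start in {S}.
Read 'b': {S} → {S, A, B, C}.
Read 'a': {S, A, B, C} → {S, A, B, C}.
Read 'a': {S, A, B, C} → {S, A, B, C}.
Read 'b': {S, A, B, C} → {S, A, B, C}.
Read 'a': {S, A, B, C} → {S, A, B, C}.
The final set {S, A, B, C} contains the accepting state C.

Yes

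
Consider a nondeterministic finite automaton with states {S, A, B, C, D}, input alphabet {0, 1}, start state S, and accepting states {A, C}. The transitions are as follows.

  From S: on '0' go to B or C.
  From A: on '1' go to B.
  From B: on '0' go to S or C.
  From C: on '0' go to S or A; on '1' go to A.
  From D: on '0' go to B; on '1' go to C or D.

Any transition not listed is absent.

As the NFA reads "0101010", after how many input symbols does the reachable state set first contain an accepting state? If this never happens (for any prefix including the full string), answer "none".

1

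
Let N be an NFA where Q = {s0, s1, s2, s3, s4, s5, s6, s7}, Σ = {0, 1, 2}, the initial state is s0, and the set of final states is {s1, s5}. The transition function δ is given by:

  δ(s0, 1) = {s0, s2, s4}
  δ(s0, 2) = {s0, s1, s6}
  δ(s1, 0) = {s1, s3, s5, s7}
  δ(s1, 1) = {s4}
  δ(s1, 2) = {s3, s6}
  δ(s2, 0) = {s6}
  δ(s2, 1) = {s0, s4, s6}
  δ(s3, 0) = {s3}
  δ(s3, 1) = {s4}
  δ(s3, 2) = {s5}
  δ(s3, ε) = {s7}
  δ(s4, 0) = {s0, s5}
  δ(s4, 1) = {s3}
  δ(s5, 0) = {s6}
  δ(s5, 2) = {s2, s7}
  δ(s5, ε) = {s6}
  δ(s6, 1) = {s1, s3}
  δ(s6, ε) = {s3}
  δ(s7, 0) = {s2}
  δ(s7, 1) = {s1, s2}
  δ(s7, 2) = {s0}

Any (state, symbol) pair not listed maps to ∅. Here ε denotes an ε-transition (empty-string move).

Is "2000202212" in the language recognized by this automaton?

Start in {s0}.
Read '2': {s0} → {s0, s1, s3, s6, s7}.
Read '0': {s0, s1, s3, s6, s7} → {s1, s2, s3, s5, s6, s7}.
Read '0': {s1, s2, s3, s5, s6, s7} → {s1, s2, s3, s5, s6, s7}.
Read '0': {s1, s2, s3, s5, s6, s7} → {s1, s2, s3, s5, s6, s7}.
Read '2': {s1, s2, s3, s5, s6, s7} → {s0, s2, s3, s5, s6, s7}.
Read '0': {s0, s2, s3, s5, s6, s7} → {s2, s3, s6, s7}.
Read '2': {s2, s3, s6, s7} → {s0, s3, s5, s6, s7}.
Read '2': {s0, s3, s5, s6, s7} → {s0, s1, s2, s3, s5, s6, s7}.
Read '1': {s0, s1, s2, s3, s5, s6, s7} → {s0, s1, s2, s3, s4, s6, s7}.
Read '2': {s0, s1, s2, s3, s4, s6, s7} → {s0, s1, s3, s5, s6, s7}.
The final set {s0, s1, s3, s5, s6, s7} contains the accepting states s1, s5.

Yes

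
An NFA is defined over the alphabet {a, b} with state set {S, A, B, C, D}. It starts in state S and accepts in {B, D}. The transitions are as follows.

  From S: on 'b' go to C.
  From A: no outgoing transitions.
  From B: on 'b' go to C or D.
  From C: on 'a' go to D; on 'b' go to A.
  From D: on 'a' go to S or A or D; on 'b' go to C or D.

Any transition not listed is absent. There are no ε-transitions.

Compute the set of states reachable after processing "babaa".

{S, A, D}

Start in {S}.
Read 'b': S→{C}; now {C}.
Read 'a': C→{D}; now {D}.
Read 'b': D→{C, D}; now {C, D}.
Read 'a': C→{D}, D→{S, A, D}; now {S, A, D}.
Read 'a': S→∅, A→∅, D→{S, A, D}; now {S, A, D}.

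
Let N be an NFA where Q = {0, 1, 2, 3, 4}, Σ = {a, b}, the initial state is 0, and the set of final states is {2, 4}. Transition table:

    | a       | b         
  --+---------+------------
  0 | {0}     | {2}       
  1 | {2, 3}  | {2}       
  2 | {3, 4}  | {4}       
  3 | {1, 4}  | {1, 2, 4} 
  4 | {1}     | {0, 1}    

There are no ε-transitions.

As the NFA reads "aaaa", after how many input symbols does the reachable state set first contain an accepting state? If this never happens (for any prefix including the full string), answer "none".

Start in {0}.
Read 'a': 0→{0}; now {0}.
Read 'a': 0→{0}; now {0}.
Read 'a': 0→{0}; now {0}.
Read 'a': 0→{0}; now {0}.
No reachable set along the way intersects F.

none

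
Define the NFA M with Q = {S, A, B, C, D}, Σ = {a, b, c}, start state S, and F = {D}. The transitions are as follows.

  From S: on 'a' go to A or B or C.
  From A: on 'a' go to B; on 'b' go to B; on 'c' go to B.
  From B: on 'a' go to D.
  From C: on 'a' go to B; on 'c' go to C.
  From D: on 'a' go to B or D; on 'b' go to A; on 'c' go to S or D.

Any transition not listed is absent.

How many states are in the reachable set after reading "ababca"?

Start in {S}.
Read 'a': {S} → {A, B, C}.
Read 'b': {A, B, C} → {B}.
Read 'a': {B} → {D}.
Read 'b': {D} → {A}.
Read 'c': {A} → {B}.
Read 'a': {B} → {D}.
That set has 1 state.

1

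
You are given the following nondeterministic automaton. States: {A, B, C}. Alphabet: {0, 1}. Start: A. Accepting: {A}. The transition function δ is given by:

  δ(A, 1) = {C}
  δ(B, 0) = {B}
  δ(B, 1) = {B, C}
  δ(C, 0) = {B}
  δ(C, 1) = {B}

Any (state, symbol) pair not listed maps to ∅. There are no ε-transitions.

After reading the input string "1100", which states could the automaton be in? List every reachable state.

{B}

Start in {A}.
Read '1': {A} → {C}.
Read '1': {C} → {B}.
Read '0': {B} → {B}.
Read '0': {B} → {B}.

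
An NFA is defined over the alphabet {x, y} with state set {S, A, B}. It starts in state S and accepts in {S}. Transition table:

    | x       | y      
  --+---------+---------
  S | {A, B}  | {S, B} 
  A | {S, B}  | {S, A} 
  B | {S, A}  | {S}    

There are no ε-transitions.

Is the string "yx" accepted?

Yes

Start in {S}.
Read 'y': {S} → {S, B}.
Read 'x': {S, B} → {S, A, B}.
The final set {S, A, B} contains the accepting state S.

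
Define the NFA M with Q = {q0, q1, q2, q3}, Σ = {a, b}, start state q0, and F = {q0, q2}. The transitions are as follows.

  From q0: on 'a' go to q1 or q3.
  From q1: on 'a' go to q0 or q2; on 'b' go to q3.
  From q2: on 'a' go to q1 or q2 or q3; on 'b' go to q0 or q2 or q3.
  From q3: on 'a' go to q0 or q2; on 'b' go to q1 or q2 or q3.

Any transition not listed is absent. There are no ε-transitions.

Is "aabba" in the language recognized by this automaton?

Yes

Start in {q0}.
Read 'a': {q0} → {q1, q3}.
Read 'a': {q1, q3} → {q0, q2}.
Read 'b': {q0, q2} → {q0, q2, q3}.
Read 'b': {q0, q2, q3} → {q0, q1, q2, q3}.
Read 'a': {q0, q1, q2, q3} → {q0, q1, q2, q3}.
The final set {q0, q1, q2, q3} contains the accepting states q0, q2.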